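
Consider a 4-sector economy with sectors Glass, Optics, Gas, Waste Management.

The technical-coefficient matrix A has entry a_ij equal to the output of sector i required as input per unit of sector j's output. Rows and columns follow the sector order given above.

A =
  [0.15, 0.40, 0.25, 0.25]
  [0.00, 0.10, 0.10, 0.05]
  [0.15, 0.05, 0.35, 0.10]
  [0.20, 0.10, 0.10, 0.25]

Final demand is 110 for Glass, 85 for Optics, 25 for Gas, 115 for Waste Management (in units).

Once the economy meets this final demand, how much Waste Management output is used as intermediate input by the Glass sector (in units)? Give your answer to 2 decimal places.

I − A =
  [   0.85    -0.40    -0.25    -0.25]
  [   0.00     0.90    -0.10    -0.05]
  [  -0.15    -0.05     0.65    -0.10]
  [  -0.20    -0.10    -0.10     0.75]
Compute the cofactors C_ij = (−1)^(i+j)·(3×3 minor ij) of I−A; the adjugate is their transpose:
adj(I−A) = Cᵀ =
  [ 0.421500   0.220375   0.224500   0.185125]
  [ 0.020500   0.336500   0.065500   0.038000]
  [ 0.119000   0.094625   0.520500   0.115375]
  [ 0.131000   0.116250   0.138000   0.453250]
det(I−A) = Σ_j (I−A)_1j·C_1j = (0.85)(0.421500) + (-0.40)(0.020500) + (-0.25)(0.119000) + (-0.25)(0.131000) = 0.287575
(I − A)⁻¹ = adj(I−A) / det(I−A) ≈
  [   1.4657     0.7663     0.7807     0.6437]
  [   0.0713     1.1701     0.2278     0.1321]
  [   0.4138     0.3290     1.8100     0.4012]
  [   0.4555     0.4042     0.4799     1.5761]
First solve x = (I − A)⁻¹ d = adj(I−A)·d / det(I−A); in particular x_1 = (0.421500·110 + 0.220375·85 + 0.224500·25 + 0.185125·115) / 0.287575 = 91.99875 / 0.287575 ≈ 319.9122.
Intermediate flow from 4 to 1: z_41 = a_41 · x_1 = 0.20 × 91.99875 / 0.287575 = 18.39975 / 0.287575 ≈ 63.98.

z_41 = 63.98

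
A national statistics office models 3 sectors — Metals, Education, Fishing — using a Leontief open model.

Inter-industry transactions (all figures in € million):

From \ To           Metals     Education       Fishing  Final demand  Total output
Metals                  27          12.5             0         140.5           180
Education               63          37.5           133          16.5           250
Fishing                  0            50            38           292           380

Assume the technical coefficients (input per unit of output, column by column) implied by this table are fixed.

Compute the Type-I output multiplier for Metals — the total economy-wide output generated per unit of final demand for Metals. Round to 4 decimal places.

Technical coefficients a_ij = z_ij / X_j:
  a_MM = 27/180 = 0.15, a_EM = 63/180 = 0.35, a_FM = 0/180 = 0.00
  a_ME = 12.5/250 = 0.05, a_EE = 37.5/250 = 0.15, a_FE = 50/250 = 0.20
  a_MF = 0/380 = 0.00, a_EF = 133/380 = 0.35, a_FF = 38/380 = 0.10
I − A =
  [   0.85    -0.05     0.00]
  [  -0.35     0.85    -0.35]
  [   0.00    -0.20     0.90]
Cofactors of I−A, C_ij = (−1)^(i+j)·(minor ij) (rows/columns in the sector order above):
  C_11 = (0.85)(0.90) − (-0.35)(-0.20) = 0.6950
  C_12 = −[(-0.35)(0.90) − (-0.35)(0.00)] = 0.3150
  C_13 = (-0.35)(-0.20) − (0.85)(0.00) = 0.0700
  C_21 = −[(-0.05)(0.90) − (0.00)(-0.20)] = 0.0450
  C_22 = (0.85)(0.90) − (0.00)(0.00) = 0.7650
  C_23 = −[(0.85)(-0.20) − (-0.05)(0.00)] = 0.1700
  C_31 = (-0.05)(-0.35) − (0.00)(0.85) = 0.0175
  C_32 = −[(0.85)(-0.35) − (0.00)(-0.35)] = 0.2975
  C_33 = (0.85)(0.85) − (-0.05)(-0.35) = 0.7050
det(I−A) = Σ_j (I−A)_1j·C_1j = (0.85)(0.6950) + (-0.05)(0.3150) + (0.00)(0.0700) = 0.5750
adj(I−A) = Cᵀ =
  [ 0.6950   0.0450   0.0175]
  [ 0.3150   0.7650   0.2975]
  [ 0.0700   0.1700   0.7050]
(I − A)⁻¹ = adj(I−A) / det(I−A) ≈
  [   1.20870     0.07826     0.03043]
  [   0.54783     1.33043     0.51739]
  [   0.12174     0.29565     1.22609]
The output multiplier for sector j is the column-j sum of the Leontief inverse (I − A)⁻¹ = adj(I−A) / det(I−A).
Column M of adj(I−A): (0.6950, 0.3150, 0.0700); det(I−A) = 0.5750.
m_M = (0.6950 + 0.3150 + 0.0700) / 0.5750 = 1.08 / 0.5750 ≈ 1.8783.

m_M = 1.8783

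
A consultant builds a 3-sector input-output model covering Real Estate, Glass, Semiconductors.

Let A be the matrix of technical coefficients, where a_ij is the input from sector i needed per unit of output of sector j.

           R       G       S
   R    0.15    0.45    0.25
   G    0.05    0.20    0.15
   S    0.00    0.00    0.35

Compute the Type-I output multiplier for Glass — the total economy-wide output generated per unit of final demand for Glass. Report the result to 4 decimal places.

I − A =
  [   0.85    -0.45    -0.25]
  [  -0.05     0.80    -0.15]
  [   0.00     0.00     0.65]
Cofactors of I−A, C_ij = (−1)^(i+j)·(minor ij) (rows/columns in the sector order above):
  C_11 = (0.80)(0.65) − (-0.15)(0.00) = 0.5200
  C_12 = −[(-0.05)(0.65) − (-0.15)(0.00)] = 0.0325
  C_13 = (-0.05)(0.00) − (0.80)(0.00) = 0.0000
  C_21 = −[(-0.45)(0.65) − (-0.25)(0.00)] = 0.2925
  C_22 = (0.85)(0.65) − (-0.25)(0.00) = 0.5525
  C_23 = −[(0.85)(0.00) − (-0.45)(0.00)] = 0.0000
  C_31 = (-0.45)(-0.15) − (-0.25)(0.80) = 0.2675
  C_32 = −[(0.85)(-0.15) − (-0.25)(-0.05)] = 0.1400
  C_33 = (0.85)(0.80) − (-0.45)(-0.05) = 0.6575
det(I−A) = Σ_j (I−A)_1j·C_1j = (0.85)(0.5200) + (-0.45)(0.0325) + (-0.25)(0.0000) = 0.427375
adj(I−A) = Cᵀ =
  [ 0.5200   0.2925   0.2675]
  [ 0.0325   0.5525   0.1400]
  [ 0.0000   0.0000   0.6575]
(I − A)⁻¹ = adj(I−A) / det(I−A) ≈
  [   1.21673     0.68441     0.62591]
  [   0.07605     1.29278     0.32758]
  [   0.00000     0.00000     1.53846]
The output multiplier for sector j is the column-j sum of the Leontief inverse (I − A)⁻¹ = adj(I−A) / det(I−A).
Column G of adj(I−A): (0.2925, 0.5525, 0.0000); det(I−A) = 0.427375.
m_G = (0.2925 + 0.5525 + 0.0000) / 0.427375 = 0.845 / 0.427375 ≈ 1.9772.

m_G = 1.9772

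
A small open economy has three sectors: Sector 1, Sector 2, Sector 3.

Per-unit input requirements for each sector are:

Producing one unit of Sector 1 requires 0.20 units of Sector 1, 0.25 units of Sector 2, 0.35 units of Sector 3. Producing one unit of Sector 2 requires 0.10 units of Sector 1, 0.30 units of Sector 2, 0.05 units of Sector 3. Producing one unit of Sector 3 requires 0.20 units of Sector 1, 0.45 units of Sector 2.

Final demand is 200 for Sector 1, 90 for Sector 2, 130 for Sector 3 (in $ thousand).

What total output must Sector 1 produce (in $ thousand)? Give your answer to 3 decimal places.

I − A =
  [   0.80    -0.10    -0.20]
  [  -0.25     0.70    -0.45]
  [  -0.35    -0.05     1.00]
Cofactors of I−A, C_ij = (−1)^(i+j)·(minor ij) (rows/columns in the sector order above):
  C_11 = (0.70)(1.00) − (-0.45)(-0.05) = 0.6775
  C_12 = −[(-0.25)(1.00) − (-0.45)(-0.35)] = 0.4075
  C_13 = (-0.25)(-0.05) − (0.70)(-0.35) = 0.2575
  C_21 = −[(-0.10)(1.00) − (-0.20)(-0.05)] = 0.1100
  C_22 = (0.80)(1.00) − (-0.20)(-0.35) = 0.7300
  C_23 = −[(0.80)(-0.05) − (-0.10)(-0.35)] = 0.0750
  C_31 = (-0.10)(-0.45) − (-0.20)(0.70) = 0.1850
  C_32 = −[(0.80)(-0.45) − (-0.20)(-0.25)] = 0.4100
  C_33 = (0.80)(0.70) − (-0.10)(-0.25) = 0.5350
det(I−A) = Σ_j (I−A)_1j·C_1j = (0.80)(0.6775) + (-0.10)(0.4075) + (-0.20)(0.2575) = 0.44975
adj(I−A) = Cᵀ =
  [ 0.6775   0.1100   0.1850]
  [ 0.4075   0.7300   0.4100]
  [ 0.2575   0.0750   0.5350]
(I − A)⁻¹ = adj(I−A) / det(I−A) ≈
  [   1.5064     0.2446     0.4113]
  [   0.9061     1.6231     0.9116]
  [   0.5725     0.1668     1.1895]
x = (I − A)⁻¹ d = adj(I−A)·d / det(I−A), with det(I−A) = 0.44975:
  x_1 = (0.6775·200 + 0.1100·90 + 0.1850·130) / 0.44975 = 169.45 / 0.44975 ≈ 376.765
  x_2 = (0.4075·200 + 0.7300·90 + 0.4100·130) / 0.44975 = 200.50 / 0.44975 ≈ 445.803
  x_3 = (0.2575·200 + 0.0750·90 + 0.5350·130) / 0.44975 = 127.80 / 0.44975 ≈ 284.158

x_1 = 376.765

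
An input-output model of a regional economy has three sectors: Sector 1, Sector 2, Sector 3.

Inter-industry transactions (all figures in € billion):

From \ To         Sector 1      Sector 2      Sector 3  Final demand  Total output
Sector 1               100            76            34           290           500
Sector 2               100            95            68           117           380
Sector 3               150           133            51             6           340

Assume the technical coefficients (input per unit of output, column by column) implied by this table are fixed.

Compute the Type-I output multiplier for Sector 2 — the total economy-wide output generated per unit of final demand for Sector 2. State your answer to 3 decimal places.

m_2 = 3.157

Technical coefficients a_ij = z_ij / X_j:
  a_11 = 100/500 = 0.20, a_21 = 100/500 = 0.20, a_31 = 150/500 = 0.30
  a_12 = 76/380 = 0.20, a_22 = 95/380 = 0.25, a_32 = 133/380 = 0.35
  a_13 = 34/340 = 0.10, a_23 = 68/340 = 0.20, a_33 = 51/340 = 0.15
I − A =
  [   0.80    -0.20    -0.10]
  [  -0.20     0.75    -0.20]
  [  -0.30    -0.35     0.85]
Cofactors of I−A, C_ij = (−1)^(i+j)·(minor ij) (rows/columns in the sector order above):
  C_11 = (0.75)(0.85) − (-0.20)(-0.35) = 0.5675
  C_12 = −[(-0.20)(0.85) − (-0.20)(-0.30)] = 0.2300
  C_13 = (-0.20)(-0.35) − (0.75)(-0.30) = 0.2950
  C_21 = −[(-0.20)(0.85) − (-0.10)(-0.35)] = 0.2050
  C_22 = (0.80)(0.85) − (-0.10)(-0.30) = 0.6500
  C_23 = −[(0.80)(-0.35) − (-0.20)(-0.30)] = 0.3400
  C_31 = (-0.20)(-0.20) − (-0.10)(0.75) = 0.1150
  C_32 = −[(0.80)(-0.20) − (-0.10)(-0.20)] = 0.1800
  C_33 = (0.80)(0.75) − (-0.20)(-0.20) = 0.5600
det(I−A) = Σ_j (I−A)_1j·C_1j = (0.80)(0.5675) + (-0.20)(0.2300) + (-0.10)(0.2950) = 0.3785
adj(I−A) = Cᵀ =
  [ 0.5675   0.2050   0.1150]
  [ 0.2300   0.6500   0.1800]
  [ 0.2950   0.3400   0.5600]
(I − A)⁻¹ = adj(I−A) / det(I−A) ≈
  [   1.4993     0.5416     0.3038]
  [   0.6077     1.7173     0.4756]
  [   0.7794     0.8983     1.4795]
The output multiplier for sector j is the column-j sum of the Leontief inverse (I − A)⁻¹ = adj(I−A) / det(I−A).
Column 2 of adj(I−A): (0.2050, 0.6500, 0.3400); det(I−A) = 0.3785.
m_2 = (0.2050 + 0.6500 + 0.3400) / 0.3785 = 1.195 / 0.3785 ≈ 3.157.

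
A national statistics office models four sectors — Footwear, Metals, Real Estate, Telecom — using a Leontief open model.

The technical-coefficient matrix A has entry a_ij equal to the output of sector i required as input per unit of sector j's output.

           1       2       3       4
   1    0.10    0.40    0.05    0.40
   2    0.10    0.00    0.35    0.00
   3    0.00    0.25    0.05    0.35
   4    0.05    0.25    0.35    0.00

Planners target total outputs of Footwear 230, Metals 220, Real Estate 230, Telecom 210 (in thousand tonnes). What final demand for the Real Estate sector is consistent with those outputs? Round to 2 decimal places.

d_3 = 90.00

I − A =
  [   0.90    -0.40    -0.05    -0.40]
  [  -0.10     1.00    -0.35     0.00]
  [   0.00    -0.25     0.95    -0.35]
  [  -0.05    -0.25    -0.35     1.00]
d = (I − A) x:
  d_1 = (+0.90)·230 + (-0.40)·220 + (-0.05)·230 + (-0.40)·210 = 23.50
  d_2 = (-0.10)·230 + (+1.00)·220 + (-0.35)·230 + (+0.00)·210 = 116.50
  d_3 = (+0.00)·230 + (-0.25)·220 + (+0.95)·230 + (-0.35)·210 = 90.00
  d_4 = (-0.05)·230 + (-0.25)·220 + (-0.35)·230 + (+1.00)·210 = 63.00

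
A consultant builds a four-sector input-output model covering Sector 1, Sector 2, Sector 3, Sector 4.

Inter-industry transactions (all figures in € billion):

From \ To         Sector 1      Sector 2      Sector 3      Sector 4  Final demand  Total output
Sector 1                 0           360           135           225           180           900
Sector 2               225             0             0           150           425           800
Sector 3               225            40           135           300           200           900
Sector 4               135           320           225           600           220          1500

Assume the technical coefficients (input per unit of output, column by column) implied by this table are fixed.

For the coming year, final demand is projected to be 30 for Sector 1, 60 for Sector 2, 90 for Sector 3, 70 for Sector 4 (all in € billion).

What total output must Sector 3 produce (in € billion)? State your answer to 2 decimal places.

x_3 = 255.64

Technical coefficients a_ij = z_ij / X_j:
  a_11 = 0/900 = 0.00, a_21 = 225/900 = 0.25, a_31 = 225/900 = 0.25, a_41 = 135/900 = 0.15
  a_12 = 360/800 = 0.45, a_22 = 0/800 = 0.00, a_32 = 40/800 = 0.05, a_42 = 320/800 = 0.40
  a_13 = 135/900 = 0.15, a_23 = 0/900 = 0.00, a_33 = 135/900 = 0.15, a_43 = 225/900 = 0.25
  a_14 = 225/1500 = 0.15, a_24 = 150/1500 = 0.10, a_34 = 300/1500 = 0.20, a_44 = 600/1500 = 0.40
I − A =
  [   1.00    -0.45    -0.15    -0.15]
  [  -0.25     1.00     0.00    -0.10]
  [  -0.25    -0.05     0.85    -0.20]
  [  -0.15    -0.40    -0.25     0.60]
Compute the cofactors C_ij = (−1)^(i+j)·(3×3 minor ij) of I−A; the adjugate is their transpose:
adj(I−A) = Cᵀ =
  [ 0.424750   0.276375   0.132750   0.196500]
  [ 0.134000   0.404500   0.059125   0.120625]
  [ 0.198250   0.204875   0.448250   0.233125]
  [ 0.278125   0.424125   0.259375   0.715000]
det(I−A) = Σ_j (I−A)_1j·C_1j = (1.00)(0.424750) + (-0.45)(0.134000) + (-0.15)(0.198250) + (-0.15)(0.278125) = 0.29299375
(I − A)⁻¹ = adj(I−A) / det(I−A) ≈
  [   1.4497     0.9433     0.4531     0.6707]
  [   0.4573     1.3806     0.2018     0.4117]
  [   0.6766     0.6992     1.5299     0.7957]
  [   0.9493     1.4476     0.8853     2.4403]
x = (I − A)⁻¹ d = adj(I−A)·d / det(I−A), with det(I−A) = 0.29299375:
  x_1 = (0.424750·30 + 0.276375·60 + 0.132750·90 + 0.196500·70) / 0.29299375 = 55.0275 / 0.29299375 ≈ 187.81
  x_2 = (0.134000·30 + 0.404500·60 + 0.059125·90 + 0.120625·70) / 0.29299375 = 42.055 / 0.29299375 ≈ 143.54
  x_3 = (0.198250·30 + 0.204875·60 + 0.448250·90 + 0.233125·70) / 0.29299375 = 74.90125 / 0.29299375 ≈ 255.64
  x_4 = (0.278125·30 + 0.424125·60 + 0.259375·90 + 0.715000·70) / 0.29299375 = 107.185 / 0.29299375 ≈ 365.83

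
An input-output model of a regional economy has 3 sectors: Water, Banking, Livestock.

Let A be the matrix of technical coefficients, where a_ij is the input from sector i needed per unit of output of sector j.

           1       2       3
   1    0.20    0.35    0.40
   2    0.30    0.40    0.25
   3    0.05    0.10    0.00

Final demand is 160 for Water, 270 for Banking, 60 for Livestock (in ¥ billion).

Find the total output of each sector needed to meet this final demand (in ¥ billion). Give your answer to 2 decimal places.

x_1 = 664.22, x_2 = 856.64, x_3 = 178.87

I − A =
  [   0.80    -0.35    -0.40]
  [  -0.30     0.60    -0.25]
  [  -0.05    -0.10     1.00]
Cofactors of I−A, C_ij = (−1)^(i+j)·(minor ij) (rows/columns in the sector order above):
  C_11 = (0.60)(1.00) − (-0.25)(-0.10) = 0.5750
  C_12 = −[(-0.30)(1.00) − (-0.25)(-0.05)] = 0.3125
  C_13 = (-0.30)(-0.10) − (0.60)(-0.05) = 0.0600
  C_21 = −[(-0.35)(1.00) − (-0.40)(-0.10)] = 0.3900
  C_22 = (0.80)(1.00) − (-0.40)(-0.05) = 0.7800
  C_23 = −[(0.80)(-0.10) − (-0.35)(-0.05)] = 0.0975
  C_31 = (-0.35)(-0.25) − (-0.40)(0.60) = 0.3275
  C_32 = −[(0.80)(-0.25) − (-0.40)(-0.30)] = 0.3200
  C_33 = (0.80)(0.60) − (-0.35)(-0.30) = 0.3750
det(I−A) = Σ_j (I−A)_1j·C_1j = (0.80)(0.5750) + (-0.35)(0.3125) + (-0.40)(0.0600) = 0.326625
adj(I−A) = Cᵀ =
  [ 0.5750   0.3900   0.3275]
  [ 0.3125   0.7800   0.3200]
  [ 0.0600   0.0975   0.3750]
(I − A)⁻¹ = adj(I−A) / det(I−A) ≈
  [   1.7604     1.1940     1.0027]
  [   0.9568     2.3881     0.9797]
  [   0.1837     0.2985     1.1481]
x = (I − A)⁻¹ d = adj(I−A)·d / det(I−A), with det(I−A) = 0.326625:
  x_1 = (0.5750·160 + 0.3900·270 + 0.3275·60) / 0.326625 = 216.95 / 0.326625 ≈ 664.22
  x_2 = (0.3125·160 + 0.7800·270 + 0.3200·60) / 0.326625 = 279.80 / 0.326625 ≈ 856.64
  x_3 = (0.0600·160 + 0.0975·270 + 0.3750·60) / 0.326625 = 58.425 / 0.326625 ≈ 178.87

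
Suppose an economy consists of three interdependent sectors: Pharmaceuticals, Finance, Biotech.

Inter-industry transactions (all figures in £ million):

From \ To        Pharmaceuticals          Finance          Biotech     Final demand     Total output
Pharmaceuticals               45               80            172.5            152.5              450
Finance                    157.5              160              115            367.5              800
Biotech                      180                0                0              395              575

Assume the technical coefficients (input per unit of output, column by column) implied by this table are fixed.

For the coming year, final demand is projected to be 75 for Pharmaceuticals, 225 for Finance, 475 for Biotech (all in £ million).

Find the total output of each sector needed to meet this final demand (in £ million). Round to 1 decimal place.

Technical coefficients a_ij = z_ij / X_j:
  a_PP = 45/450 = 0.10, a_FP = 157.5/450 = 0.35, a_BP = 180/450 = 0.40
  a_PF = 80/800 = 0.10, a_FF = 160/800 = 0.20, a_BF = 0/800 = 0.00
  a_PB = 172.5/575 = 0.30, a_FB = 115/575 = 0.20, a_BB = 0/575 = 0.00
I − A =
  [   0.90    -0.10    -0.30]
  [  -0.35     0.80    -0.20]
  [  -0.40     0.00     1.00]
Cofactors of I−A, C_ij = (−1)^(i+j)·(minor ij) (rows/columns in the sector order above):
  C_11 = (0.80)(1.00) − (-0.20)(0.00) = 0.8000
  C_12 = −[(-0.35)(1.00) − (-0.20)(-0.40)] = 0.4300
  C_13 = (-0.35)(0.00) − (0.80)(-0.40) = 0.3200
  C_21 = −[(-0.10)(1.00) − (-0.30)(0.00)] = 0.1000
  C_22 = (0.90)(1.00) − (-0.30)(-0.40) = 0.7800
  C_23 = −[(0.90)(0.00) − (-0.10)(-0.40)] = 0.0400
  C_31 = (-0.10)(-0.20) − (-0.30)(0.80) = 0.2600
  C_32 = −[(0.90)(-0.20) − (-0.30)(-0.35)] = 0.2850
  C_33 = (0.90)(0.80) − (-0.10)(-0.35) = 0.6850
det(I−A) = Σ_j (I−A)_1j·C_1j = (0.90)(0.8000) + (-0.10)(0.4300) + (-0.30)(0.3200) = 0.5810
adj(I−A) = Cᵀ =
  [ 0.8000   0.1000   0.2600]
  [ 0.4300   0.7800   0.2850]
  [ 0.3200   0.0400   0.6850]
(I − A)⁻¹ = adj(I−A) / det(I−A) ≈
  [   1.3769     0.1721     0.4475]
  [   0.7401     1.3425     0.4905]
  [   0.5508     0.0688     1.1790]
x = (I − A)⁻¹ d = adj(I−A)·d / det(I−A), with det(I−A) = 0.5810:
  x_P = (0.8000·75 + 0.1000·225 + 0.2600·475) / 0.5810 = 206.00 / 0.5810 ≈ 354.6
  x_F = (0.4300·75 + 0.7800·225 + 0.2850·475) / 0.5810 = 343.125 / 0.5810 ≈ 590.6
  x_B = (0.3200·75 + 0.0400·225 + 0.6850·475) / 0.5810 = 358.375 / 0.5810 ≈ 616.8

x_P = 354.6, x_F = 590.6, x_B = 616.8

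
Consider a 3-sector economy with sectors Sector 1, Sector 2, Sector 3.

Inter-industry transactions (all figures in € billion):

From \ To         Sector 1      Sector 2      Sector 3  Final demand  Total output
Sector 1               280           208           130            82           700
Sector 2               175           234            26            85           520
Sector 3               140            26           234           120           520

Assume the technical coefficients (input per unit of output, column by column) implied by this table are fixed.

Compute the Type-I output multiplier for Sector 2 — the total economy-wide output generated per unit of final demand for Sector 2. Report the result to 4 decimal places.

m_2 = 6.8880

Technical coefficients a_ij = z_ij / X_j:
  a_11 = 280/700 = 0.40, a_21 = 175/700 = 0.25, a_31 = 140/700 = 0.20
  a_12 = 208/520 = 0.40, a_22 = 234/520 = 0.45, a_32 = 26/520 = 0.05
  a_13 = 130/520 = 0.25, a_23 = 26/520 = 0.05, a_33 = 234/520 = 0.45
I − A =
  [   0.60    -0.40    -0.25]
  [  -0.25     0.55    -0.05]
  [  -0.20    -0.05     0.55]
Cofactors of I−A, C_ij = (−1)^(i+j)·(minor ij) (rows/columns in the sector order above):
  C_11 = (0.55)(0.55) − (-0.05)(-0.05) = 0.3000
  C_12 = −[(-0.25)(0.55) − (-0.05)(-0.20)] = 0.1475
  C_13 = (-0.25)(-0.05) − (0.55)(-0.20) = 0.1225
  C_21 = −[(-0.40)(0.55) − (-0.25)(-0.05)] = 0.2325
  C_22 = (0.60)(0.55) − (-0.25)(-0.20) = 0.2800
  C_23 = −[(0.60)(-0.05) − (-0.40)(-0.20)] = 0.1100
  C_31 = (-0.40)(-0.05) − (-0.25)(0.55) = 0.1575
  C_32 = −[(0.60)(-0.05) − (-0.25)(-0.25)] = 0.0925
  C_33 = (0.60)(0.55) − (-0.40)(-0.25) = 0.2300
det(I−A) = Σ_j (I−A)_1j·C_1j = (0.60)(0.3000) + (-0.40)(0.1475) + (-0.25)(0.1225) = 0.090375
adj(I−A) = Cᵀ =
  [ 0.3000   0.2325   0.1575]
  [ 0.1475   0.2800   0.0925]
  [ 0.1225   0.1100   0.2300]
(I − A)⁻¹ = adj(I−A) / det(I−A) ≈
  [   3.31950     2.57261     1.74274]
  [   1.63209     3.09820     1.02351]
  [   1.35546     1.21715     2.54495]
The output multiplier for sector j is the column-j sum of the Leontief inverse (I − A)⁻¹ = adj(I−A) / det(I−A).
Column 2 of adj(I−A): (0.2325, 0.2800, 0.1100); det(I−A) = 0.090375.
m_2 = (0.2325 + 0.2800 + 0.1100) / 0.090375 = 0.6225 / 0.090375 ≈ 6.8880.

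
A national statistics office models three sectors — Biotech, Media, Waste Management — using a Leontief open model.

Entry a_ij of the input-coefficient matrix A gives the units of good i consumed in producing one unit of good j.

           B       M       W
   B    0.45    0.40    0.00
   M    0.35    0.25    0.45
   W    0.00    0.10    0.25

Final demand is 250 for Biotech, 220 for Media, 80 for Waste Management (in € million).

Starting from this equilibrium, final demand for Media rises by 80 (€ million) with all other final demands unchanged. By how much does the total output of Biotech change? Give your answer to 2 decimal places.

Δx_B = 133.61

I − A =
  [   0.55    -0.40     0.00]
  [  -0.35     0.75    -0.45]
  [   0.00    -0.10     0.75]
Cofactors of I−A, C_ij = (−1)^(i+j)·(minor ij) (rows/columns in the sector order above):
  C_11 = (0.75)(0.75) − (-0.45)(-0.10) = 0.5175
  C_12 = −[(-0.35)(0.75) − (-0.45)(0.00)] = 0.2625
  C_13 = (-0.35)(-0.10) − (0.75)(0.00) = 0.0350
  C_21 = −[(-0.40)(0.75) − (0.00)(-0.10)] = 0.3000
  C_22 = (0.55)(0.75) − (0.00)(0.00) = 0.4125
  C_23 = −[(0.55)(-0.10) − (-0.40)(0.00)] = 0.0550
  C_31 = (-0.40)(-0.45) − (0.00)(0.75) = 0.1800
  C_32 = −[(0.55)(-0.45) − (0.00)(-0.35)] = 0.2475
  C_33 = (0.55)(0.75) − (-0.40)(-0.35) = 0.2725
det(I−A) = Σ_j (I−A)_1j·C_1j = (0.55)(0.5175) + (-0.40)(0.2625) + (0.00)(0.0350) = 0.179625
adj(I−A) = Cᵀ =
  [ 0.5175   0.3000   0.1800]
  [ 0.2625   0.4125   0.2475]
  [ 0.0350   0.0550   0.2725]
(I − A)⁻¹ = adj(I−A) / det(I−A) ≈
  [   2.8810     1.6701     1.0021]
  [   1.4614     2.2965     1.3779]
  [   0.1949     0.3062     1.5170]
Δx = (I − A)⁻¹ Δd with Δd having +80 in the Media component and 0 elsewhere.
So Δx_B = L_BM · (+80), where L_BM = adj(I−A)_BM / det(I−A) = 0.3000 / 0.179625.
Δx_B = 0.3000 × (+80) / 0.179625 = 24.00 / 0.179625 ≈ 133.61.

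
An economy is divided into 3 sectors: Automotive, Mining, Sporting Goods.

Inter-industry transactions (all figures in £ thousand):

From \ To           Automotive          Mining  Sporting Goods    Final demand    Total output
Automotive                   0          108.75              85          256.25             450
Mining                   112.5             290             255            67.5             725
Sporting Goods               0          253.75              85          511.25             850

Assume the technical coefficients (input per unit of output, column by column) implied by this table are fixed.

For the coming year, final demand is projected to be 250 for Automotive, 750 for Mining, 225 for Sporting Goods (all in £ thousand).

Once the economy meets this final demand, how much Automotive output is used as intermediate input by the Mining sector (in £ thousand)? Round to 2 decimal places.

z_AM = 307.40

Technical coefficients a_ij = z_ij / X_j:
  a_AA = 0/450 = 0.00, a_MA = 112.5/450 = 0.25, a_SA = 0/450 = 0.00
  a_AM = 108.75/725 = 0.15, a_MM = 290/725 = 0.40, a_SM = 253.75/725 = 0.35
  a_AS = 85/850 = 0.10, a_MS = 255/850 = 0.30, a_SS = 85/850 = 0.10
I − A =
  [   1.00    -0.15    -0.10]
  [  -0.25     0.60    -0.30]
  [   0.00    -0.35     0.90]
Cofactors of I−A, C_ij = (−1)^(i+j)·(minor ij) (rows/columns in the sector order above):
  C_11 = (0.60)(0.90) − (-0.30)(-0.35) = 0.4350
  C_12 = −[(-0.25)(0.90) − (-0.30)(0.00)] = 0.2250
  C_13 = (-0.25)(-0.35) − (0.60)(0.00) = 0.0875
  C_21 = −[(-0.15)(0.90) − (-0.10)(-0.35)] = 0.1700
  C_22 = (1.00)(0.90) − (-0.10)(0.00) = 0.9000
  C_23 = −[(1.00)(-0.35) − (-0.15)(0.00)] = 0.3500
  C_31 = (-0.15)(-0.30) − (-0.10)(0.60) = 0.1050
  C_32 = −[(1.00)(-0.30) − (-0.10)(-0.25)] = 0.3250
  C_33 = (1.00)(0.60) − (-0.15)(-0.25) = 0.5625
det(I−A) = Σ_j (I−A)_1j·C_1j = (1.00)(0.4350) + (-0.15)(0.2250) + (-0.10)(0.0875) = 0.3925
adj(I−A) = Cᵀ =
  [ 0.4350   0.1700   0.1050]
  [ 0.2250   0.9000   0.3250]
  [ 0.0875   0.3500   0.5625]
(I − A)⁻¹ = adj(I−A) / det(I−A) ≈
  [   1.1083     0.4331     0.2675]
  [   0.5732     2.2930     0.8280]
  [   0.2229     0.8917     1.4331]
First solve x = (I − A)⁻¹ d = adj(I−A)·d / det(I−A); in particular x_M = (0.2250·250 + 0.9000·750 + 0.3250·225) / 0.3925 = 804.375 / 0.3925 ≈ 2049.3631.
Intermediate flow from A to M: z_AM = a_AM · x_M = 0.15 × 804.375 / 0.3925 = 120.65625 / 0.3925 ≈ 307.40.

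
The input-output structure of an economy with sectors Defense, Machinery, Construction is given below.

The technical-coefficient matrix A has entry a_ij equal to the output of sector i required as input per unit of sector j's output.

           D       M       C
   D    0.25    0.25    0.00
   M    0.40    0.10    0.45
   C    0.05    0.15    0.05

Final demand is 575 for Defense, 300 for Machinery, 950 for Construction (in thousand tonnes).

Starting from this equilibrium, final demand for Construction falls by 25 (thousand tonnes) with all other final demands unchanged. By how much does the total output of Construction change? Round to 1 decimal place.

I − A =
  [   0.75    -0.25     0.00]
  [  -0.40     0.90    -0.45]
  [  -0.05    -0.15     0.95]
Cofactors of I−A, C_ij = (−1)^(i+j)·(minor ij) (rows/columns in the sector order above):
  C_11 = (0.90)(0.95) − (-0.45)(-0.15) = 0.7875
  C_12 = −[(-0.40)(0.95) − (-0.45)(-0.05)] = 0.4025
  C_13 = (-0.40)(-0.15) − (0.90)(-0.05) = 0.1050
  C_21 = −[(-0.25)(0.95) − (0.00)(-0.15)] = 0.2375
  C_22 = (0.75)(0.95) − (0.00)(-0.05) = 0.7125
  C_23 = −[(0.75)(-0.15) − (-0.25)(-0.05)] = 0.1250
  C_31 = (-0.25)(-0.45) − (0.00)(0.90) = 0.1125
  C_32 = −[(0.75)(-0.45) − (0.00)(-0.40)] = 0.3375
  C_33 = (0.75)(0.90) − (-0.25)(-0.40) = 0.5750
det(I−A) = Σ_j (I−A)_1j·C_1j = (0.75)(0.7875) + (-0.25)(0.4025) + (0.00)(0.1050) = 0.4900
adj(I−A) = Cᵀ =
  [ 0.7875   0.2375   0.1125]
  [ 0.4025   0.7125   0.3375]
  [ 0.1050   0.1250   0.5750]
(I − A)⁻¹ = adj(I−A) / det(I−A) ≈
  [   1.6071     0.4847     0.2296]
  [   0.8214     1.4541     0.6888]
  [   0.2143     0.2551     1.1735]
Δx = (I − A)⁻¹ Δd with Δd having -25 in the Construction component and 0 elsewhere.
So Δx_C = L_CC · (-25), where L_CC = adj(I−A)_CC / det(I−A) = 0.5750 / 0.4900.
Δx_C = 0.5750 × (-25) / 0.4900 = -14.375 / 0.4900 ≈ -29.3.

Δx_C = -29.3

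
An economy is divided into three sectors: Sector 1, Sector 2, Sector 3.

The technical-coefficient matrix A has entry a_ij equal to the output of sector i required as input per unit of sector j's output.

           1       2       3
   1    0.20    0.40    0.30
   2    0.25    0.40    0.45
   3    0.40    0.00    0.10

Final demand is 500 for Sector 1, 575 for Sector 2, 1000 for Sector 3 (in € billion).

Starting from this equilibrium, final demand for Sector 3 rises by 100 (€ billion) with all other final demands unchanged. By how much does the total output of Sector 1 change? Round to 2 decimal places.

I − A =
  [   0.80    -0.40    -0.30]
  [  -0.25     0.60    -0.45]
  [  -0.40     0.00     0.90]
Cofactors of I−A, C_ij = (−1)^(i+j)·(minor ij) (rows/columns in the sector order above):
  C_11 = (0.60)(0.90) − (-0.45)(0.00) = 0.5400
  C_12 = −[(-0.25)(0.90) − (-0.45)(-0.40)] = 0.4050
  C_13 = (-0.25)(0.00) − (0.60)(-0.40) = 0.2400
  C_21 = −[(-0.40)(0.90) − (-0.30)(0.00)] = 0.3600
  C_22 = (0.80)(0.90) − (-0.30)(-0.40) = 0.6000
  C_23 = −[(0.80)(0.00) − (-0.40)(-0.40)] = 0.1600
  C_31 = (-0.40)(-0.45) − (-0.30)(0.60) = 0.3600
  C_32 = −[(0.80)(-0.45) − (-0.30)(-0.25)] = 0.4350
  C_33 = (0.80)(0.60) − (-0.40)(-0.25) = 0.3800
det(I−A) = Σ_j (I−A)_1j·C_1j = (0.80)(0.5400) + (-0.40)(0.4050) + (-0.30)(0.2400) = 0.1980
adj(I−A) = Cᵀ =
  [ 0.5400   0.3600   0.3600]
  [ 0.4050   0.6000   0.4350]
  [ 0.2400   0.1600   0.3800]
(I − A)⁻¹ = adj(I−A) / det(I−A) ≈
  [   2.7273     1.8182     1.8182]
  [   2.0455     3.0303     2.1970]
  [   1.2121     0.8081     1.9192]
Δx = (I − A)⁻¹ Δd with Δd having +100 in the Sector 3 component and 0 elsewhere.
So Δx_1 = L_13 · (+100), where L_13 = adj(I−A)_13 / det(I−A) = 0.3600 / 0.1980.
Δx_1 = 0.3600 × (+100) / 0.1980 = 36.00 / 0.1980 ≈ 181.82.

Δx_1 = 181.82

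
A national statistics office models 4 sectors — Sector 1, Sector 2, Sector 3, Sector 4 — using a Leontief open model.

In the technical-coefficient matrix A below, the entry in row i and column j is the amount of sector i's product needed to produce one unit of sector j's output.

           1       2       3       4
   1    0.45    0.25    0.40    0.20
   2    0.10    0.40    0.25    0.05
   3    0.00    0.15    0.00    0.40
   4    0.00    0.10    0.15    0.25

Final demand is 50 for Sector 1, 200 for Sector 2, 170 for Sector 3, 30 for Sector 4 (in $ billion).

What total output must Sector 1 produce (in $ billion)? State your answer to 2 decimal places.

I − A =
  [   0.55    -0.25    -0.40    -0.20]
  [  -0.10     0.60    -0.25    -0.05]
  [   0.00    -0.15     1.00    -0.40]
  [   0.00    -0.10    -0.15     0.75]
Compute the cofactors C_ij = (−1)^(i+j)·(3×3 minor ij) of I−A; the adjugate is their transpose:
adj(I−A) = Cᵀ =
  [ 0.369750   0.258000   0.249750   0.249000]
  [ 0.069000   0.379500   0.140250   0.118500]
  [ 0.015250   0.083875   0.224000   0.129125]
  [ 0.012250   0.067375   0.063500   0.278375]
det(I−A) = Σ_j (I−A)_1j·C_1j = (0.55)(0.369750) + (-0.25)(0.069000) + (-0.40)(0.015250) + (-0.20)(0.012250) = 0.1775625
(I − A)⁻¹ = adj(I−A) / det(I−A) ≈
  [   2.0824     1.4530     1.4065     1.4023]
  [   0.3886     2.1373     0.7899     0.6674]
  [   0.0859     0.4724     1.2615     0.7272]
  [   0.0690     0.3794     0.3576     1.5678]
x = (I − A)⁻¹ d = adj(I−A)·d / det(I−A), with det(I−A) = 0.1775625:
  x_1 = (0.369750·50 + 0.258000·200 + 0.249750·170 + 0.249000·30) / 0.1775625 = 120.015 / 0.1775625 ≈ 675.90
  x_2 = (0.069000·50 + 0.379500·200 + 0.140250·170 + 0.118500·30) / 0.1775625 = 106.7475 / 0.1775625 ≈ 601.18
  x_3 = (0.015250·50 + 0.083875·200 + 0.224000·170 + 0.129125·30) / 0.1775625 = 59.49125 / 0.1775625 ≈ 335.04
  x_4 = (0.012250·50 + 0.067375·200 + 0.063500·170 + 0.278375·30) / 0.1775625 = 33.23375 / 0.1775625 ≈ 187.17

x_1 = 675.90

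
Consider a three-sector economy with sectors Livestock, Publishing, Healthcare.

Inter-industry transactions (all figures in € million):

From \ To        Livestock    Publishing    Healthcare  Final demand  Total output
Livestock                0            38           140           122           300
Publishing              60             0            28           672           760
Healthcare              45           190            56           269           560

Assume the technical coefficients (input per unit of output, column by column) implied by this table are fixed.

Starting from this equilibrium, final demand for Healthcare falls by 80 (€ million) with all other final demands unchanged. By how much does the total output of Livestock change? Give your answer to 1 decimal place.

Technical coefficients a_ij = z_ij / X_j:
  a_LL = 0/300 = 0.00, a_PL = 60/300 = 0.20, a_HL = 45/300 = 0.15
  a_LP = 38/760 = 0.05, a_PP = 0/760 = 0.00, a_HP = 190/760 = 0.25
  a_LH = 140/560 = 0.25, a_PH = 28/560 = 0.05, a_HH = 56/560 = 0.10
I − A =
  [   1.00    -0.05    -0.25]
  [  -0.20     1.00    -0.05]
  [  -0.15    -0.25     0.90]
Cofactors of I−A, C_ij = (−1)^(i+j)·(minor ij) (rows/columns in the sector order above):
  C_11 = (1.00)(0.90) − (-0.05)(-0.25) = 0.8875
  C_12 = −[(-0.20)(0.90) − (-0.05)(-0.15)] = 0.1875
  C_13 = (-0.20)(-0.25) − (1.00)(-0.15) = 0.2000
  C_21 = −[(-0.05)(0.90) − (-0.25)(-0.25)] = 0.1075
  C_22 = (1.00)(0.90) − (-0.25)(-0.15) = 0.8625
  C_23 = −[(1.00)(-0.25) − (-0.05)(-0.15)] = 0.2575
  C_31 = (-0.05)(-0.05) − (-0.25)(1.00) = 0.2525
  C_32 = −[(1.00)(-0.05) − (-0.25)(-0.20)] = 0.1000
  C_33 = (1.00)(1.00) − (-0.05)(-0.20) = 0.9900
det(I−A) = Σ_j (I−A)_1j·C_1j = (1.00)(0.8875) + (-0.05)(0.1875) + (-0.25)(0.2000) = 0.828125
adj(I−A) = Cᵀ =
  [ 0.8875   0.1075   0.2525]
  [ 0.1875   0.8625   0.1000]
  [ 0.2000   0.2575   0.9900]
(I − A)⁻¹ = adj(I−A) / det(I−A) ≈
  [   1.0717     0.1298     0.3049]
  [   0.2264     1.0415     0.1208]
  [   0.2415     0.3109     1.1955]
Δx = (I − A)⁻¹ Δd with Δd having -80 in the Healthcare component and 0 elsewhere.
So Δx_L = L_LH · (-80), where L_LH = adj(I−A)_LH / det(I−A) = 0.2525 / 0.828125.
Δx_L = 0.2525 × (-80) / 0.828125 = -20.20 / 0.828125 ≈ -24.4.

Δx_L = -24.4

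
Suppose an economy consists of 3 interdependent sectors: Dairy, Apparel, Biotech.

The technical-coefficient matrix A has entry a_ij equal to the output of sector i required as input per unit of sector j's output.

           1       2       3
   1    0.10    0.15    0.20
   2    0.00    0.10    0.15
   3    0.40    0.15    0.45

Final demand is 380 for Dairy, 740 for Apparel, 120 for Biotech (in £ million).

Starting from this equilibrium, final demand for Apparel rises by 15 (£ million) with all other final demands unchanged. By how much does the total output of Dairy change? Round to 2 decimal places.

I − A =
  [   0.90    -0.15    -0.20]
  [   0.00     0.90    -0.15]
  [  -0.40    -0.15     0.55]
Cofactors of I−A, C_ij = (−1)^(i+j)·(minor ij) (rows/columns in the sector order above):
  C_11 = (0.90)(0.55) − (-0.15)(-0.15) = 0.4725
  C_12 = −[(0.00)(0.55) − (-0.15)(-0.40)] = 0.0600
  C_13 = (0.00)(-0.15) − (0.90)(-0.40) = 0.3600
  C_21 = −[(-0.15)(0.55) − (-0.20)(-0.15)] = 0.1125
  C_22 = (0.90)(0.55) − (-0.20)(-0.40) = 0.4150
  C_23 = −[(0.90)(-0.15) − (-0.15)(-0.40)] = 0.1950
  C_31 = (-0.15)(-0.15) − (-0.20)(0.90) = 0.2025
  C_32 = −[(0.90)(-0.15) − (-0.20)(0.00)] = 0.1350
  C_33 = (0.90)(0.90) − (-0.15)(0.00) = 0.8100
det(I−A) = Σ_j (I−A)_1j·C_1j = (0.90)(0.4725) + (-0.15)(0.0600) + (-0.20)(0.3600) = 0.34425
adj(I−A) = Cᵀ =
  [ 0.4725   0.1125   0.2025]
  [ 0.0600   0.4150   0.1350]
  [ 0.3600   0.1950   0.8100]
(I − A)⁻¹ = adj(I−A) / det(I−A) ≈
  [   1.3725     0.3268     0.5882]
  [   0.1743     1.2055     0.3922]
  [   1.0458     0.5664     2.3529]
Δx = (I − A)⁻¹ Δd with Δd having +15 in the Apparel component and 0 elsewhere.
So Δx_1 = L_12 · (+15), where L_12 = adj(I−A)_12 / det(I−A) = 0.1125 / 0.34425.
Δx_1 = 0.1125 × (+15) / 0.34425 = 1.6875 / 0.34425 ≈ 4.90.

Δx_1 = 4.90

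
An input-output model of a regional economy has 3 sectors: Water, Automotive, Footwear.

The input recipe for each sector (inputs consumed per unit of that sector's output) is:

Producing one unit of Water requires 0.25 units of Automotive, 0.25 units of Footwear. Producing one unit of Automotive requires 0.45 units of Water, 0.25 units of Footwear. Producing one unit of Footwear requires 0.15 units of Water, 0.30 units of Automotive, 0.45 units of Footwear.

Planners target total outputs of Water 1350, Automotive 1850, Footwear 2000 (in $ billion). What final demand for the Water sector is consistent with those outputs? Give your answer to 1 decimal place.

I − A =
  [   1.00    -0.45    -0.15]
  [  -0.25     1.00    -0.30]
  [  -0.25    -0.25     0.55]
d = (I − A) x:
  d_1 = (+1.00)·1350 + (-0.45)·1850 + (-0.15)·2000 = 217.5
  d_2 = (-0.25)·1350 + (+1.00)·1850 + (-0.30)·2000 = 912.5
  d_3 = (-0.25)·1350 + (-0.25)·1850 + (+0.55)·2000 = 300.0

d_1 = 217.5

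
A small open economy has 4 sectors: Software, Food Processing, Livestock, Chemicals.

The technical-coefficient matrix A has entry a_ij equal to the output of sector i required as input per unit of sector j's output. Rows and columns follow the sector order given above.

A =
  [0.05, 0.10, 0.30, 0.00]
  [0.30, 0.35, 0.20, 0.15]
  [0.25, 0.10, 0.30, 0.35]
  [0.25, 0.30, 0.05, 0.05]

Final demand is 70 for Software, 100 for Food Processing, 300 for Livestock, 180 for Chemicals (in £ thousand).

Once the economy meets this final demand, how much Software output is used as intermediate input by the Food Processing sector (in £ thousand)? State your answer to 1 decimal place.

z_12 = 85.4

I − A =
  [   0.95    -0.10    -0.30     0.00]
  [  -0.30     0.65    -0.20    -0.15]
  [  -0.25    -0.10     0.70    -0.35]
  [  -0.25    -0.30    -0.05     0.95]
Compute the cofactors C_ij = (−1)^(i+j)·(3×3 minor ij) of I−A; the adjugate is their transpose:
adj(I−A) = Cᵀ =
  [ 0.348625   0.124750   0.191500   0.090250]
  [ 0.287375   0.517625   0.284375   0.186500]
  [ 0.263750   0.222500   0.511625   0.223625]
  [ 0.196375   0.208000   0.167125   0.329500]
det(I−A) = Σ_j (I−A)_1j·C_1j = (0.95)(0.348625) + (-0.10)(0.287375) + (-0.30)(0.263750) + (0.00)(0.196375) = 0.22333125
(I − A)⁻¹ = adj(I−A) / det(I−A) ≈
  [   1.5610     0.5586     0.8575     0.4041]
  [   1.2868     2.3177     1.2733     0.8351]
  [   1.1810     0.9963     2.2909     1.0013]
  [   0.8793     0.9314     0.7483     1.4754]
First solve x = (I − A)⁻¹ d = adj(I−A)·d / det(I−A); in particular x_2 = (0.287375·70 + 0.517625·100 + 0.284375·300 + 0.186500·180) / 0.22333125 = 190.76125 / 0.22333125 ≈ 854.163.
Intermediate flow from 1 to 2: z_12 = a_12 · x_2 = 0.10 × 190.76125 / 0.22333125 = 19.076125 / 0.22333125 ≈ 85.4.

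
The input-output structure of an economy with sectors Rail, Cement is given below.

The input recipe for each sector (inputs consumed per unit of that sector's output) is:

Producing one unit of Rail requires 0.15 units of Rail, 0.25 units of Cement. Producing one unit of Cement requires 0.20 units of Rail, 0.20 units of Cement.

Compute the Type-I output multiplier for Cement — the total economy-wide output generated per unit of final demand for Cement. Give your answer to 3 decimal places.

m_C = 1.667

I − A =
  [   0.85    -0.20]
  [  -0.25     0.80]
det(I−A) = (0.85)(0.80) − (-0.20)(-0.25) = 0.6300
adj(I−A) = [[0.80, 0.20], [0.25, 0.85]]
(I − A)⁻¹ = adj(I−A) / det(I−A) ≈
  [   1.2698     0.3175]
  [   0.3968     1.3492]
The output multiplier for sector j is the column-j sum of the Leontief inverse (I − A)⁻¹ = adj(I−A) / det(I−A).
Column C of adj(I−A): (0.20, 0.85); det(I−A) = 0.6300.
m_C = (0.20 + 0.85) / 0.6300 = 1.05 / 0.6300 ≈ 1.667.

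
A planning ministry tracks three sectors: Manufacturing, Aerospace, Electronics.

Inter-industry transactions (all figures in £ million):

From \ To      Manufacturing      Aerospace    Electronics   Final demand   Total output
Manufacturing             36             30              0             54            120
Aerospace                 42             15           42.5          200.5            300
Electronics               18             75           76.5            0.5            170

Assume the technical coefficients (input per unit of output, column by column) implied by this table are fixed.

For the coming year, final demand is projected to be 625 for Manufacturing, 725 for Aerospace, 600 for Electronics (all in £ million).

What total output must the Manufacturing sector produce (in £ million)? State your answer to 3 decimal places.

Technical coefficients a_ij = z_ij / X_j:
  a_11 = 36/120 = 0.30, a_21 = 42/120 = 0.35, a_31 = 18/120 = 0.15
  a_12 = 30/300 = 0.10, a_22 = 15/300 = 0.05, a_32 = 75/300 = 0.25
  a_13 = 0/170 = 0.00, a_23 = 42.5/170 = 0.25, a_33 = 76.5/170 = 0.45
I − A =
  [   0.70    -0.10     0.00]
  [  -0.35     0.95    -0.25]
  [  -0.15    -0.25     0.55]
Cofactors of I−A, C_ij = (−1)^(i+j)·(minor ij) (rows/columns in the sector order above):
  C_11 = (0.95)(0.55) − (-0.25)(-0.25) = 0.4600
  C_12 = −[(-0.35)(0.55) − (-0.25)(-0.15)] = 0.2300
  C_13 = (-0.35)(-0.25) − (0.95)(-0.15) = 0.2300
  C_21 = −[(-0.10)(0.55) − (0.00)(-0.25)] = 0.0550
  C_22 = (0.70)(0.55) − (0.00)(-0.15) = 0.3850
  C_23 = −[(0.70)(-0.25) − (-0.10)(-0.15)] = 0.1900
  C_31 = (-0.10)(-0.25) − (0.00)(0.95) = 0.0250
  C_32 = −[(0.70)(-0.25) − (0.00)(-0.35)] = 0.1750
  C_33 = (0.70)(0.95) − (-0.10)(-0.35) = 0.6300
det(I−A) = Σ_j (I−A)_1j·C_1j = (0.70)(0.4600) + (-0.10)(0.2300) + (0.00)(0.2300) = 0.2990
adj(I−A) = Cᵀ =
  [ 0.4600   0.0550   0.0250]
  [ 0.2300   0.3850   0.1750]
  [ 0.2300   0.1900   0.6300]
(I − A)⁻¹ = adj(I−A) / det(I−A) ≈
  [   1.5385     0.1839     0.0836]
  [   0.7692     1.2876     0.5853]
  [   0.7692     0.6355     2.1070]
x = (I − A)⁻¹ d = adj(I−A)·d / det(I−A), with det(I−A) = 0.2990:
  x_1 = (0.4600·625 + 0.0550·725 + 0.0250·600) / 0.2990 = 342.375 / 0.2990 ≈ 1145.067
  x_2 = (0.2300·625 + 0.3850·725 + 0.1750·600) / 0.2990 = 527.875 / 0.2990 ≈ 1765.468
  x_3 = (0.2300·625 + 0.1900·725 + 0.6300·600) / 0.2990 = 659.50 / 0.2990 ≈ 2205.686

x_1 = 1145.067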